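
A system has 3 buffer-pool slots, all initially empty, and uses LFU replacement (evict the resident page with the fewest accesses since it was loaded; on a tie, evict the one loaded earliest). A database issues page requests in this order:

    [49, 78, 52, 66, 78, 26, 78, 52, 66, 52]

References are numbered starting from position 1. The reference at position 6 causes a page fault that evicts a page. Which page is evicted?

pos 1: 49: miss, frames {49}
pos 2: 78: miss, frames {49,78}
pos 3: 52: miss, frames {49,78,52}
pos 4: 66: miss, evict 49, frames {78,52,66}
pos 5: 78: hit
pos 6: 26: miss, evict 52, frames {78,66,26}
At position 6, page 52 is evicted.

52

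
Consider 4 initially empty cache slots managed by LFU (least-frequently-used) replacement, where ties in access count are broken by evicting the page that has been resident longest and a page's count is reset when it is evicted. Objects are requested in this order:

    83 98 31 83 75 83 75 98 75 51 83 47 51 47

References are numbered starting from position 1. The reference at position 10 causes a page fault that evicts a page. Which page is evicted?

pos 1: 83 -> miss, frames [83]
pos 2: 98 -> miss, frames [83, 98]
pos 3: 31 -> miss, frames [83, 98, 31]
pos 4: 83 -> hit
pos 5: 75 -> miss, frames [83, 98, 31, 75]
pos 6: 83 -> hit
pos 7: 75 -> hit
pos 8: 98 -> hit
pos 9: 75 -> hit
pos 10: 51 -> miss, evict 31, frames [83, 98, 75, 51]
At position 10, page 31 is evicted.

31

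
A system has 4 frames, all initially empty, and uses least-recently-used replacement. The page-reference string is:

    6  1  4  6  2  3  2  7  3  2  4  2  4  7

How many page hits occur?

6: fault, frames {6}
1: fault, frames {6,1}
4: fault, frames {6,1,4}
6: hit
2: fault, frames {1,4,6,2}
3: fault, evict 1, frames {4,6,2,3}
2: hit
7: fault, evict 4, frames {6,3,2,7}
3: hit
2: hit
4: fault, evict 6, frames {7,3,2,4}
2: hit
4: hit
7: hit
Hits: 7.

7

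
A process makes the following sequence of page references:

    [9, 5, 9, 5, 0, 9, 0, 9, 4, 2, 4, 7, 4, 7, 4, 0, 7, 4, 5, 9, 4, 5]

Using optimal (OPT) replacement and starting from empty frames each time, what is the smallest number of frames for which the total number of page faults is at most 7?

4

f=1: 22 faults
f=2: 11 faults
f=3: 8 faults
f=4: 7 faults
f=5: 6 faults
f=6: 6 faults
Smallest f with faults ≤ 7 is 4.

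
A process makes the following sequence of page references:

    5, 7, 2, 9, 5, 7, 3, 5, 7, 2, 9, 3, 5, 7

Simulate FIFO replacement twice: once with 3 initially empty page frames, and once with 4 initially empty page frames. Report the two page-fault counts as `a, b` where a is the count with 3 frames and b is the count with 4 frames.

11, 12

3 frames: F F F F F F F . . F F . F F → 11 faults.
4 frames: F F F F . . F F F F F F F F → 12 faults.
12 > 11: adding a frame increased faults — Belady's anomaly.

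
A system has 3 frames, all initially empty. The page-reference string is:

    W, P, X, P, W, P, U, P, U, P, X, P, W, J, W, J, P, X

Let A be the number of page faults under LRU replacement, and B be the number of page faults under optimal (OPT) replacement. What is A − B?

Under LRU: F F F . . . F . . . F . F F . . . F → 8 faults.
Under OPT: F F F . . . F . . . . . F F . . . F → 7 faults.
A − B = 8 − 7 = 1.

1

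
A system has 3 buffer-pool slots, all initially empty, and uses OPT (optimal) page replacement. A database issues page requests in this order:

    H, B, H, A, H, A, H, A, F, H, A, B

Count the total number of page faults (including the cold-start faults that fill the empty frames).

H → miss, frames [H]
B → miss, frames [H, B]
H → hit
A → miss, frames [H, B, A]
H → hit
A → hit
H → hit
A → hit
F → miss, evict B, frames [H, A, F]
H → hit
A → hit
B → miss, evict F, frames [H, A, B]
Page faults: 5.

5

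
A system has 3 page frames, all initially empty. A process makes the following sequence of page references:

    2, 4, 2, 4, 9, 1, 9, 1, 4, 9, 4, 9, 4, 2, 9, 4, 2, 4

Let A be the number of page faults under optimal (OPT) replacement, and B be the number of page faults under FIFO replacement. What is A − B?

-1

Under OPT: F F . . F F . . . . . . . F . . . . → 5 faults.
Under FIFO: F F . . F F . . . . . . . F . F . . → 6 faults.
A − B = 5 − 6 = -1.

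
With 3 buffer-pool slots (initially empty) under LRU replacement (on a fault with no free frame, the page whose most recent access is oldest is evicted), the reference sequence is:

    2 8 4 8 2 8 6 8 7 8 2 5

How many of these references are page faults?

7

2 → fault, frames [2]
8 → fault, frames [2, 8]
4 → fault, frames [2, 8, 4]
8 → hit
2 → hit
8 → hit
6 → fault, evict 4, frames [2, 8, 6]
8 → hit
7 → fault, evict 2, frames [6, 8, 7]
8 → hit
2 → fault, evict 6, frames [7, 8, 2]
5 → fault, evict 7, frames [8, 2, 5]
Page faults: 7.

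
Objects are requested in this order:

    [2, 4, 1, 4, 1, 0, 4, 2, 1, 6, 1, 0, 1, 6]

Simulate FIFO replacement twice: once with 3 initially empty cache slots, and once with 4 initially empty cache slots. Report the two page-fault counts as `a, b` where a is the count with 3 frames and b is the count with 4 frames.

8, 5

3 frames: F F F . . F . F . F F F . . → 8 faults.
4 frames: F F F . . F . . . F . . . . → 5 faults.
5 < 8: adding a frame reduced faults, as is typical.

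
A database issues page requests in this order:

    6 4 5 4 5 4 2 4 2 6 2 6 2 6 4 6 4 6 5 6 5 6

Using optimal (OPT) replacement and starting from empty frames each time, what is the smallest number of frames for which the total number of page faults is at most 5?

3

f=1: 22 faults
f=2: 7 faults
f=3: 5 faults
f=4: 4 faults
Smallest f with faults ≤ 5 is 3.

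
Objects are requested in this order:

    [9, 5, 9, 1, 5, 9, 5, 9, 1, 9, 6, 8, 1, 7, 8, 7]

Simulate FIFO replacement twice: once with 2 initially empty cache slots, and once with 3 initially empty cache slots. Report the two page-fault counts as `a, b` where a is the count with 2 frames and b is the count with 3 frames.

2 frames: F F . F . F F . F F F F F F F . → 12 faults.
3 frames: F F . F . . . . . . F F . F . . → 6 faults.
6 < 12: adding a frame reduced faults, as is typical.

12, 6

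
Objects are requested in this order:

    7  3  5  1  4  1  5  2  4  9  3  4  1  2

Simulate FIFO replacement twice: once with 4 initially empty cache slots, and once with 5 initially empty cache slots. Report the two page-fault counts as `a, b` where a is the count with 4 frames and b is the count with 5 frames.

9, 8

4 frames: F F F F F . . F . F F . F . → 9 faults.
5 frames: F F F F F . . F . F F . . . → 8 faults.
8 < 9: adding a frame reduced faults, as is typical.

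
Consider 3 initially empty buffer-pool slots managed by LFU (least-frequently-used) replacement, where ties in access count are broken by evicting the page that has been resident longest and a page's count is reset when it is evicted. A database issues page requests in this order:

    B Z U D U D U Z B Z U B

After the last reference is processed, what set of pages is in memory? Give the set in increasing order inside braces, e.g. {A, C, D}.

{B, D, U}

B → fault, frames {B}
Z → fault, frames {B,Z}
U → fault, frames {B,Z,U}
D → fault, evict B, frames {Z,U,D}
U → hit
D → hit
U → hit
Z → hit
B → fault, evict Z, frames {U,D,B}
Z → fault, evict B, frames {U,D,Z}
U → hit
B → fault, evict Z, frames {U,D,B}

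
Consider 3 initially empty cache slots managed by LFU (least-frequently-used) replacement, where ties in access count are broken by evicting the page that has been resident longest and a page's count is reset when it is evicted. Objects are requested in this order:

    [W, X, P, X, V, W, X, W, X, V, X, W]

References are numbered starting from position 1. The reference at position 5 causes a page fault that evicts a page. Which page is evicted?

pos 1: W -> fault, frames {W}
pos 2: X -> fault, frames {W,X}
pos 3: P -> fault, frames {W,X,P}
pos 4: X -> hit
pos 5: V -> fault, evict W, frames {X,P,V}
At position 5, page W is evicted.

W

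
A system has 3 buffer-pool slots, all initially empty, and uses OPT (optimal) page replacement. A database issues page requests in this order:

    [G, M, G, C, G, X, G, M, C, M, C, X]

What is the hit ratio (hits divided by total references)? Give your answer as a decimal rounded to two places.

0.58

G -> miss, frames {G}
M -> miss, frames {G,M}
G -> hit
C -> miss, frames {G,M,C}
G -> hit
X -> miss, evict C, frames {G,M,X}
G -> hit
M -> hit
C -> miss, evict G, frames {M,X,C}
M -> hit
C -> hit
X -> hit
Hits: 7 of 12 references → 7/12 = 0.5833.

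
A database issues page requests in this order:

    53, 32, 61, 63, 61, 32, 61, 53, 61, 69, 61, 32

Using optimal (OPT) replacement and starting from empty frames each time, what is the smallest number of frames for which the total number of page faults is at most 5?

f=1: 12 faults
f=2: 8 faults
f=3: 6 faults
f=4: 5 faults
f=5: 5 faults
Smallest f with faults ≤ 5 is 4.

4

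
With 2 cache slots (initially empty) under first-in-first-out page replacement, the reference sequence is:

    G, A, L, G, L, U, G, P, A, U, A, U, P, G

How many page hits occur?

G → fault, frames (G)
A → fault, frames (G A)
L → fault, evict G, frames (A L)
G → fault, evict A, frames (L G)
L → hit
U → fault, evict L, frames (G U)
G → hit
P → fault, evict G, frames (U P)
A → fault, evict U, frames (P A)
U → fault, evict P, frames (A U)
A → hit
U → hit
P → fault, evict A, frames (U P)
G → fault, evict U, frames (P G)
Hits: 4.

4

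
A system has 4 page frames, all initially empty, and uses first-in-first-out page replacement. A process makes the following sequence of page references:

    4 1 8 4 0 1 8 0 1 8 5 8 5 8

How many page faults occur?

5

4 -> fault, frames [4]
1 -> fault, frames [4, 1]
8 -> fault, frames [4, 1, 8]
4 -> hit
0 -> fault, frames [4, 1, 8, 0]
1 -> hit
8 -> hit
0 -> hit
1 -> hit
8 -> hit
5 -> fault, evict 4, frames [1, 8, 0, 5]
8 -> hit
5 -> hit
8 -> hit
Page faults: 5.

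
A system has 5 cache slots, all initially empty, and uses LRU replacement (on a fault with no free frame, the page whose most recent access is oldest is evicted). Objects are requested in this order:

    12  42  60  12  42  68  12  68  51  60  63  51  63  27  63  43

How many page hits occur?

12 → fault, frames [12]
42 → fault, frames [12, 42]
60 → fault, frames [12, 42, 60]
12 → hit
42 → hit
68 → fault, frames [60, 12, 42, 68]
12 → hit
68 → hit
51 → fault, frames [60, 42, 12, 68, 51]
60 → hit
63 → fault, evict 42, frames [12, 68, 51, 60, 63]
51 → hit
63 → hit
27 → fault, evict 12, frames [68, 60, 51, 63, 27]
63 → hit
43 → fault, evict 68, frames [60, 51, 27, 63, 43]
Hits: 8.

8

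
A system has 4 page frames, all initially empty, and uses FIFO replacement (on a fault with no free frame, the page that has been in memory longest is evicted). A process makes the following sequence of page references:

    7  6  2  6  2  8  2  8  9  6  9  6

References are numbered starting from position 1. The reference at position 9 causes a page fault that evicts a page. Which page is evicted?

pos 1: 7 → miss, frames {7}
pos 2: 6 → miss, frames {7,6}
pos 3: 2 → miss, frames {7,6,2}
pos 4: 6 → hit
pos 5: 2 → hit
pos 6: 8 → miss, frames {7,6,2,8}
pos 7: 2 → hit
pos 8: 8 → hit
pos 9: 9 → miss, evict 7, frames {6,2,8,9}
At position 9, page 7 is evicted.

7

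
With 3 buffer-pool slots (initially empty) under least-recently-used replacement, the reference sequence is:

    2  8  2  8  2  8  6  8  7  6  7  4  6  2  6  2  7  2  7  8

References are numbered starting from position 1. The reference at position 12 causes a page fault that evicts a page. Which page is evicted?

8

pos 1: 2 -> miss, frames [2]
pos 2: 8 -> miss, frames [2, 8]
pos 3: 2 -> hit
pos 4: 8 -> hit
pos 5: 2 -> hit
pos 6: 8 -> hit
pos 7: 6 -> miss, frames [2, 8, 6]
pos 8: 8 -> hit
pos 9: 7 -> miss, evict 2, frames [6, 8, 7]
pos 10: 6 -> hit
pos 11: 7 -> hit
pos 12: 4 -> miss, evict 8, frames [6, 7, 4]
At position 12, page 8 is evicted.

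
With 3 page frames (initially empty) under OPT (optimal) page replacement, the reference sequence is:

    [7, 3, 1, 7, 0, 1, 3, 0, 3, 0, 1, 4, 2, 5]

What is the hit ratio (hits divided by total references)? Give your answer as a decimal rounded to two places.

0.50

7 -> miss, frames {7}
3 -> miss, frames {7,3}
1 -> miss, frames {7,3,1}
7 -> hit
0 -> miss, evict 7, frames {3,1,0}
1 -> hit
3 -> hit
0 -> hit
3 -> hit
0 -> hit
1 -> hit
4 -> miss, evict 0, frames {3,1,4}
2 -> miss, evict 4, frames {3,1,2}
5 -> miss, evict 2, frames {3,1,5}
Hits: 7 of 14 references → 7/14 = 0.5000.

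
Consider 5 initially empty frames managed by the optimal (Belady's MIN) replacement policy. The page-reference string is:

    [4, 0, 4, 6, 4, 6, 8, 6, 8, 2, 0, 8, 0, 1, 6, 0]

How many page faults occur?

6

4: fault, frames (4)
0: fault, frames (4 0)
4: hit
6: fault, frames (4 0 6)
4: hit
6: hit
8: fault, frames (4 0 6 8)
6: hit
8: hit
2: fault, frames (4 0 6 8 2)
0: hit
8: hit
0: hit
1: fault, evict 2, frames (4 0 6 8 1)
6: hit
0: hit
Page faults: 6.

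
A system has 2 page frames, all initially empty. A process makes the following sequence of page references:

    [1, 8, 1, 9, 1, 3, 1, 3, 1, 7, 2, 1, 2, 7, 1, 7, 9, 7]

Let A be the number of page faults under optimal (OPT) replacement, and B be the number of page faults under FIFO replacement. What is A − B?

-2

Under OPT: F F . F . F . . . F F . . F . . F . → 8 faults.
Under FIFO: F F . F F F . . . F F F . F . . F . → 10 faults.
A − B = 8 − 10 = -2.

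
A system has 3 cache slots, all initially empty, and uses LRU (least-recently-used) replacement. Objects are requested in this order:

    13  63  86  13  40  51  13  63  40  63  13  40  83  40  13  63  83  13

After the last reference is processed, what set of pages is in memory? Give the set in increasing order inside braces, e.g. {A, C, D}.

13: miss, frames [13]
63: miss, frames [13, 63]
86: miss, frames [13, 63, 86]
13: hit
40: miss, evict 63, frames [86, 13, 40]
51: miss, evict 86, frames [13, 40, 51]
13: hit
63: miss, evict 40, frames [51, 13, 63]
40: miss, evict 51, frames [13, 63, 40]
63: hit
13: hit
40: hit
83: miss, evict 63, frames [13, 40, 83]
40: hit
13: hit
63: miss, evict 83, frames [40, 13, 63]
83: miss, evict 40, frames [13, 63, 83]
13: hit

{13, 63, 83}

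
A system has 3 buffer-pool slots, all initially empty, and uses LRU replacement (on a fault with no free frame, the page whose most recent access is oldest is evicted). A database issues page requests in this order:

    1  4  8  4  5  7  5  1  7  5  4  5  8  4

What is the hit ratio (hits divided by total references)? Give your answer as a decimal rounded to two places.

1 → fault, frames {1}
4 → fault, frames {1,4}
8 → fault, frames {1,4,8}
4 → hit
5 → fault, evict 1, frames {8,4,5}
7 → fault, evict 8, frames {4,5,7}
5 → hit
1 → fault, evict 4, frames {7,5,1}
7 → hit
5 → hit
4 → fault, evict 1, frames {7,5,4}
5 → hit
8 → fault, evict 7, frames {4,5,8}
4 → hit
Hits: 6 of 14 references → 6/14 = 0.4286.

0.43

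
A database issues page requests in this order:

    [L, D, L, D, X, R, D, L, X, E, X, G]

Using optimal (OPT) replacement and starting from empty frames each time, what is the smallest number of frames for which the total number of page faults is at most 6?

f=1: 12 faults
f=2: 8 faults
f=3: 7 faults
f=4: 6 faults
f=5: 6 faults
f=6: 6 faults
Smallest f with faults ≤ 6 is 4.

4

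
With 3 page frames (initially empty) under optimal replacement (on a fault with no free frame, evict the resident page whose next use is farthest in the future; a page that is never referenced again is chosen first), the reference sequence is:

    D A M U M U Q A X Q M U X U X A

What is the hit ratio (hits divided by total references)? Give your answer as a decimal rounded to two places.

0.50

D -> miss, frames [D]
A -> miss, frames [D, A]
M -> miss, frames [D, A, M]
U -> miss, evict D, frames [A, M, U]
M -> hit
U -> hit
Q -> miss, evict U, frames [A, M, Q]
A -> hit
X -> miss, evict A, frames [M, Q, X]
Q -> hit
M -> hit
U -> miss, evict Q, frames [M, X, U]
X -> hit
U -> hit
X -> hit
A -> miss, evict U, frames [M, X, A]
Hits: 8 of 16 references → 8/16 = 0.5000.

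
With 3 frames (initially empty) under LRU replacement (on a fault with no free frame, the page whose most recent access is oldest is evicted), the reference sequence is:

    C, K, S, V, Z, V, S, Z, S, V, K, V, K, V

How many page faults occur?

6

C -> miss, frames (C)
K -> miss, frames (C K)
S -> miss, frames (C K S)
V -> miss, evict C, frames (K S V)
Z -> miss, evict K, frames (S V Z)
V -> hit
S -> hit
Z -> hit
S -> hit
V -> hit
K -> miss, evict Z, frames (S V K)
V -> hit
K -> hit
V -> hit
Page faults: 6.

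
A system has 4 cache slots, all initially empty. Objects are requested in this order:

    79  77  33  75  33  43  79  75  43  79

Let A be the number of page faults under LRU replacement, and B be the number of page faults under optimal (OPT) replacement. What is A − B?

1

Under LRU: F F F F . F F . . . → 6 faults.
Under OPT: F F F F . F . . . . → 5 faults.
A − B = 6 − 5 = 1.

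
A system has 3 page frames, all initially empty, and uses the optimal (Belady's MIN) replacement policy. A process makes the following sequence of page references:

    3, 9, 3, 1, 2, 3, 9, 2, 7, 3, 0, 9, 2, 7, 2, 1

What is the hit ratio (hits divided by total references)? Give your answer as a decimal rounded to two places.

3 → fault, frames (3)
9 → fault, frames (3 9)
3 → hit
1 → fault, frames (3 9 1)
2 → fault, evict 1, frames (3 9 2)
3 → hit
9 → hit
2 → hit
7 → fault, evict 2, frames (3 9 7)
3 → hit
0 → fault, evict 3, frames (9 7 0)
9 → hit
2 → fault, evict 0, frames (9 7 2)
7 → hit
2 → hit
1 → fault, evict 2, frames (9 7 1)
Hits: 8 of 16 references → 8/16 = 0.5000.

0.50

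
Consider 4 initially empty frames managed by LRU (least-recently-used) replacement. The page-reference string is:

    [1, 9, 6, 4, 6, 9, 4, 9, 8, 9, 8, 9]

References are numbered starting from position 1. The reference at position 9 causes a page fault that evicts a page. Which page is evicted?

1

pos 1: 1 → fault, frames [1]
pos 2: 9 → fault, frames [1, 9]
pos 3: 6 → fault, frames [1, 9, 6]
pos 4: 4 → fault, frames [1, 9, 6, 4]
pos 5: 6 → hit
pos 6: 9 → hit
pos 7: 4 → hit
pos 8: 9 → hit
pos 9: 8 → fault, evict 1, frames [6, 4, 9, 8]
At position 9, page 1 is evicted.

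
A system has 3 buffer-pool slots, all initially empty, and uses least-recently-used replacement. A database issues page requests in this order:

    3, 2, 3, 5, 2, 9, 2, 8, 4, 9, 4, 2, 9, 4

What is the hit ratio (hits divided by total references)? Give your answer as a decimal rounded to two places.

3 → miss, frames [3]
2 → miss, frames [3, 2]
3 → hit
5 → miss, frames [2, 3, 5]
2 → hit
9 → miss, evict 3, frames [5, 2, 9]
2 → hit
8 → miss, evict 5, frames [9, 2, 8]
4 → miss, evict 9, frames [2, 8, 4]
9 → miss, evict 2, frames [8, 4, 9]
4 → hit
2 → miss, evict 8, frames [9, 4, 2]
9 → hit
4 → hit
Hits: 6 of 14 references → 6/14 = 0.4286.

0.43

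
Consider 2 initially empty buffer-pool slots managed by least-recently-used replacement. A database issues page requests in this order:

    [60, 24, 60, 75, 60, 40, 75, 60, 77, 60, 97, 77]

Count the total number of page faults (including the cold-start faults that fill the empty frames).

9

60: fault, frames (60)
24: fault, frames (60 24)
60: hit
75: fault, evict 24, frames (60 75)
60: hit
40: fault, evict 75, frames (60 40)
75: fault, evict 60, frames (40 75)
60: fault, evict 40, frames (75 60)
77: fault, evict 75, frames (60 77)
60: hit
97: fault, evict 77, frames (60 97)
77: fault, evict 60, frames (97 77)
Page faults: 9.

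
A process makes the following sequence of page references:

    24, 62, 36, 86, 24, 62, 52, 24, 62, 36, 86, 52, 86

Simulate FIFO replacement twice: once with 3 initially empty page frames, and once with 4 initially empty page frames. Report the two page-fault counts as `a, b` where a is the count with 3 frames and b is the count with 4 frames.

9, 10

3 frames: F F F F F F F . . F F . . → 9 faults.
4 frames: F F F F . . F F F F F F . → 10 faults.
10 > 9: adding a frame increased faults — Belady's anomaly.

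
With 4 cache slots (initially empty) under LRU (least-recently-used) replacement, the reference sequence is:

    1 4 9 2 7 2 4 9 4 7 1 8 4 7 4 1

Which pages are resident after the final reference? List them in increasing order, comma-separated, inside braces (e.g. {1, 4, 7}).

{1, 4, 7, 8}

1 → fault, frames {1}
4 → fault, frames {1,4}
9 → fault, frames {1,4,9}
2 → fault, frames {1,4,9,2}
7 → fault, evict 1, frames {4,9,2,7}
2 → hit
4 → hit
9 → hit
4 → hit
7 → hit
1 → fault, evict 2, frames {9,4,7,1}
8 → fault, evict 9, frames {4,7,1,8}
4 → hit
7 → hit
4 → hit
1 → hit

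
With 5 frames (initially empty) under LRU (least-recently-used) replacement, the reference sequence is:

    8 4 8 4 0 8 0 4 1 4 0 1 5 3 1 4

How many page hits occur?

8: fault, frames [8]
4: fault, frames [8, 4]
8: hit
4: hit
0: fault, frames [8, 4, 0]
8: hit
0: hit
4: hit
1: fault, frames [8, 0, 4, 1]
4: hit
0: hit
1: hit
5: fault, frames [8, 4, 0, 1, 5]
3: fault, evict 8, frames [4, 0, 1, 5, 3]
1: hit
4: hit
Hits: 10.

10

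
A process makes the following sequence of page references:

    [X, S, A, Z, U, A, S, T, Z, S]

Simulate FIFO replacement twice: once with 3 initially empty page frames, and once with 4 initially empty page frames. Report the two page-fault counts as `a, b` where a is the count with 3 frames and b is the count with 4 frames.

8, 7

3 frames: F F F F F . F F F . → 8 faults.
4 frames: F F F F F . . F . F → 7 faults.
7 < 8: adding a frame reduced faults, as is typical.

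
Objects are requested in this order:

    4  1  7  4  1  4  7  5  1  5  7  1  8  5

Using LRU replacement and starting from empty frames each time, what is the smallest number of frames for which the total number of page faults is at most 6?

f=1: 14 faults
f=2: 12 faults
f=3: 7 faults
f=4: 5 faults
f=5: 5 faults
Smallest f with faults ≤ 6 is 4.

4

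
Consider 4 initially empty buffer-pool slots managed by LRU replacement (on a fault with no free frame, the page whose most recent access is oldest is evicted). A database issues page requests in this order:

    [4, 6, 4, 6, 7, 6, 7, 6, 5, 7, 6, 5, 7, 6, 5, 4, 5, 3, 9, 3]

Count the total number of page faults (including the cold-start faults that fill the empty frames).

4 → miss, frames (4)
6 → miss, frames (4 6)
4 → hit
6 → hit
7 → miss, frames (4 6 7)
6 → hit
7 → hit
6 → hit
5 → miss, frames (4 7 6 5)
7 → hit
6 → hit
5 → hit
7 → hit
6 → hit
5 → hit
4 → hit
5 → hit
3 → miss, evict 7, frames (6 4 5 3)
9 → miss, evict 6, frames (4 5 3 9)
3 → hit
Page faults: 6.

6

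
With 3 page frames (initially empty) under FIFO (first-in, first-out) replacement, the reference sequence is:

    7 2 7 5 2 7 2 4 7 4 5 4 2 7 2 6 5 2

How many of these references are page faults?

8

7 → miss, frames [7]
2 → miss, frames [7, 2]
7 → hit
5 → miss, frames [7, 2, 5]
2 → hit
7 → hit
2 → hit
4 → miss, evict 7, frames [2, 5, 4]
7 → miss, evict 2, frames [5, 4, 7]
4 → hit
5 → hit
4 → hit
2 → miss, evict 5, frames [4, 7, 2]
7 → hit
2 → hit
6 → miss, evict 4, frames [7, 2, 6]
5 → miss, evict 7, frames [2, 6, 5]
2 → hit
Page faults: 8.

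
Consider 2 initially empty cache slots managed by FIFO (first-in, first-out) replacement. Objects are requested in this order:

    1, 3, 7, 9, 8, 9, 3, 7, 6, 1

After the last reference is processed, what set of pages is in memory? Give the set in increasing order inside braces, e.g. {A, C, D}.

1 → fault, frames [1]
3 → fault, frames [1, 3]
7 → fault, evict 1, frames [3, 7]
9 → fault, evict 3, frames [7, 9]
8 → fault, evict 7, frames [9, 8]
9 → hit
3 → fault, evict 9, frames [8, 3]
7 → fault, evict 8, frames [3, 7]
6 → fault, evict 3, frames [7, 6]
1 → fault, evict 7, frames [6, 1]

{1, 6}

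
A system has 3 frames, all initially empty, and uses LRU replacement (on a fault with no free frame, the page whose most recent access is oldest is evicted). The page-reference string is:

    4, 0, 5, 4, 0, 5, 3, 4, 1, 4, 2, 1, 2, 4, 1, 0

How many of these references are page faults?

8

4: miss, frames [4]
0: miss, frames [4, 0]
5: miss, frames [4, 0, 5]
4: hit
0: hit
5: hit
3: miss, evict 4, frames [0, 5, 3]
4: miss, evict 0, frames [5, 3, 4]
1: miss, evict 5, frames [3, 4, 1]
4: hit
2: miss, evict 3, frames [1, 4, 2]
1: hit
2: hit
4: hit
1: hit
0: miss, evict 2, frames [4, 1, 0]
Page faults: 8.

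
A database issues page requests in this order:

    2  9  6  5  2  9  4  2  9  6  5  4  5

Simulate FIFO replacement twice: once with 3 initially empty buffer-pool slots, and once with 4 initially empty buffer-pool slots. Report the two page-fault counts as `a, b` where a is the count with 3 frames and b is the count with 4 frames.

3 frames: F F F F F F F . . F F . . → 9 faults.
4 frames: F F F F . . F F F F F F . → 10 faults.
10 > 9: adding a frame increased faults — Belady's anomaly.

9, 10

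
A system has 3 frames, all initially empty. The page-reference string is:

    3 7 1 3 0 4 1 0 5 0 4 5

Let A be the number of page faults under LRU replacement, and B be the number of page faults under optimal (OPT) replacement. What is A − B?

2

Under LRU: F F F . F F F . F . F . → 8 faults.
Under OPT: F F F . F F . . F . . . → 6 faults.
A − B = 8 − 6 = 2.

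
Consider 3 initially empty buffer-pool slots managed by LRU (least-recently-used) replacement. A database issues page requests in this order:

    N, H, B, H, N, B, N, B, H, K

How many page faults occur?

4

N -> miss, frames (N)
H -> miss, frames (N H)
B -> miss, frames (N H B)
H -> hit
N -> hit
B -> hit
N -> hit
B -> hit
H -> hit
K -> miss, evict N, frames (B H K)
Page faults: 4.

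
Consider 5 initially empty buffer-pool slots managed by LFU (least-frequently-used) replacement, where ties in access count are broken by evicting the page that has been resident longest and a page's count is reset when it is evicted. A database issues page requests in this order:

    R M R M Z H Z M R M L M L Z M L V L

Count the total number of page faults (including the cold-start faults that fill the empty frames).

R -> miss, frames (R)
M -> miss, frames (R M)
R -> hit
M -> hit
Z -> miss, frames (R M Z)
H -> miss, frames (R M Z H)
Z -> hit
M -> hit
R -> hit
M -> hit
L -> miss, frames (R M Z H L)
M -> hit
L -> hit
Z -> hit
M -> hit
L -> hit
V -> miss, evict H, frames (R M Z L V)
L -> hit
Page faults: 6.

6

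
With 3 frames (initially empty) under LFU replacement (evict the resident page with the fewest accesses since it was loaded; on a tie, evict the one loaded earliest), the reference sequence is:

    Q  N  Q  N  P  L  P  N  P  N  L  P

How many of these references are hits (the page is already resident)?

6

Q: miss, frames (Q)
N: miss, frames (Q N)
Q: hit
N: hit
P: miss, frames (Q N P)
L: miss, evict P, frames (Q N L)
P: miss, evict L, frames (Q N P)
N: hit
P: hit
N: hit
L: miss, evict Q, frames (N P L)
P: hit
Hits: 6.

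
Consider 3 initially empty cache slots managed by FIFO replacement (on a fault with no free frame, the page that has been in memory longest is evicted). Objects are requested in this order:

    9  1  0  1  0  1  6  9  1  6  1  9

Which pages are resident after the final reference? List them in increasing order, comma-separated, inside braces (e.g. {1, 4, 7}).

9: fault, frames (9)
1: fault, frames (9 1)
0: fault, frames (9 1 0)
1: hit
0: hit
1: hit
6: fault, evict 9, frames (1 0 6)
9: fault, evict 1, frames (0 6 9)
1: fault, evict 0, frames (6 9 1)
6: hit
1: hit
9: hit

{1, 6, 9}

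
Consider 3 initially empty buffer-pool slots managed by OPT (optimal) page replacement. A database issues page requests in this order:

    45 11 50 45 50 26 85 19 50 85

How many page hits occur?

45 → miss, frames (45)
11 → miss, frames (45 11)
50 → miss, frames (45 11 50)
45 → hit
50 → hit
26 → miss, evict 11, frames (45 50 26)
85 → miss, evict 26, frames (45 50 85)
19 → miss, evict 45, frames (50 85 19)
50 → hit
85 → hit
Hits: 4.

4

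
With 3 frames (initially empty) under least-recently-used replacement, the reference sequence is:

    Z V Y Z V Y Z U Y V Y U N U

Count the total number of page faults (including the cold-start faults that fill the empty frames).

Z: miss, frames [Z]
V: miss, frames [Z, V]
Y: miss, frames [Z, V, Y]
Z: hit
V: hit
Y: hit
Z: hit
U: miss, evict V, frames [Y, Z, U]
Y: hit
V: miss, evict Z, frames [U, Y, V]
Y: hit
U: hit
N: miss, evict V, frames [Y, U, N]
U: hit
Page faults: 6.

6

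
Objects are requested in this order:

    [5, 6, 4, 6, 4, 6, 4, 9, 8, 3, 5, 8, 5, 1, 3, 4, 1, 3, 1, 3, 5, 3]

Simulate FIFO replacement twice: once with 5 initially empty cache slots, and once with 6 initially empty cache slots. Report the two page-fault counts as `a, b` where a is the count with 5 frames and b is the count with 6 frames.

5 frames: F F F . . . . F F F F . . F . F . . . . . . → 9 faults.
6 frames: F F F . . . . F F F . . . F . . . . . . F . → 8 faults.
8 < 9: adding a frame reduced faults, as is typical.

9, 8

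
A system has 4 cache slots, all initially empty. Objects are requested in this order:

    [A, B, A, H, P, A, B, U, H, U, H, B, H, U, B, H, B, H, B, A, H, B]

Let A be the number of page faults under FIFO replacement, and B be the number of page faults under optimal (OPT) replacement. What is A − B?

2

Under FIFO: F F . F F . . F . . . . . . . . . . . F . F → 7 faults.
Under OPT: F F . F F . . F . . . . . . . . . . . . . . → 5 faults.
A − B = 7 − 5 = 2.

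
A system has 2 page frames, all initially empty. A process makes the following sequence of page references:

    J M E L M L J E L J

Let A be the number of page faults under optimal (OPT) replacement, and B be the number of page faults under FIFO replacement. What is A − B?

-2

Under OPT: F F F F . . F F . F → 7 faults.
Under FIFO: F F F F F . F F F F → 9 faults.
A − B = 7 − 9 = -2.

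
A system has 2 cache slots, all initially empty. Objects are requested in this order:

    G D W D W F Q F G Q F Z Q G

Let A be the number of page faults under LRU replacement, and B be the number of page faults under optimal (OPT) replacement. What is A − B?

2

Under LRU: F F F . . F F . F F F F F F → 11 faults.
Under OPT: F F F . . F F . F . F F . F → 9 faults.
A − B = 11 − 9 = 2.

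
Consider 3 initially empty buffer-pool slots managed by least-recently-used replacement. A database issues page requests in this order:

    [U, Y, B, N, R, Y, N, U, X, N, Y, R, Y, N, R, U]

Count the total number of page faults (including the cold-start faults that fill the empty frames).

U: miss, frames {U}
Y: miss, frames {U,Y}
B: miss, frames {U,Y,B}
N: miss, evict U, frames {Y,B,N}
R: miss, evict Y, frames {B,N,R}
Y: miss, evict B, frames {N,R,Y}
N: hit
U: miss, evict R, frames {Y,N,U}
X: miss, evict Y, frames {N,U,X}
N: hit
Y: miss, evict U, frames {X,N,Y}
R: miss, evict X, frames {N,Y,R}
Y: hit
N: hit
R: hit
U: miss, evict Y, frames {N,R,U}
Page faults: 11.

11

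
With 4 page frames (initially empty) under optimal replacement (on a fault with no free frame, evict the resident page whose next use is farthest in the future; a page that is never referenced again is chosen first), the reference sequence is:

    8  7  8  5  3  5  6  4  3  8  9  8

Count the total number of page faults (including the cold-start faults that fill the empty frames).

7

8 -> fault, frames {8}
7 -> fault, frames {8,7}
8 -> hit
5 -> fault, frames {8,7,5}
3 -> fault, frames {8,7,5,3}
5 -> hit
6 -> fault, evict 5, frames {8,7,3,6}
4 -> fault, evict 6, frames {8,7,3,4}
3 -> hit
8 -> hit
9 -> fault, evict 4, frames {8,7,3,9}
8 -> hit
Page faults: 7.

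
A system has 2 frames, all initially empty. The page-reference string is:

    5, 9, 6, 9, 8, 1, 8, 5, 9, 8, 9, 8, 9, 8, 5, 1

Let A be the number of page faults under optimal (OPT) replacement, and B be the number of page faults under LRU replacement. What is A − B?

Under OPT: F F F . F F . F F . . . . . F F → 9 faults.
Under LRU: F F F . F F . F F F . . . . F F → 10 faults.
A − B = 9 − 10 = -1.

-1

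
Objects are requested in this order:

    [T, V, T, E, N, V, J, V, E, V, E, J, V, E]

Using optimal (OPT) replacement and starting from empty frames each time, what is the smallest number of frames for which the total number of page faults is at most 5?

3

f=1: 14 faults
f=2: 8 faults
f=3: 5 faults
f=4: 5 faults
f=5: 5 faults
Smallest f with faults ≤ 5 is 3.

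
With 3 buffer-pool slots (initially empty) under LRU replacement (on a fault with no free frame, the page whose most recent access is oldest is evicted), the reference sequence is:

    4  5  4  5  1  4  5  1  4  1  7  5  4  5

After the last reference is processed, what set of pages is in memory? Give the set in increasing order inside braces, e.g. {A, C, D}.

{4, 5, 7}

4 → miss, frames {4}
5 → miss, frames {4,5}
4 → hit
5 → hit
1 → miss, frames {4,5,1}
4 → hit
5 → hit
1 → hit
4 → hit
1 → hit
7 → miss, evict 5, frames {4,1,7}
5 → miss, evict 4, frames {1,7,5}
4 → miss, evict 1, frames {7,5,4}
5 → hit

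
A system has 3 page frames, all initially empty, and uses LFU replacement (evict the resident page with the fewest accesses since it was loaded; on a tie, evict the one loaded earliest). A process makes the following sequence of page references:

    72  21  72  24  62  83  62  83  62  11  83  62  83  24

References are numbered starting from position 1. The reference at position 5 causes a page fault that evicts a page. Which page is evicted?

pos 1: 72: miss, frames {72}
pos 2: 21: miss, frames {72,21}
pos 3: 72: hit
pos 4: 24: miss, frames {72,21,24}
pos 5: 62: miss, evict 21, frames {72,24,62}
At position 5, page 21 is evicted.

21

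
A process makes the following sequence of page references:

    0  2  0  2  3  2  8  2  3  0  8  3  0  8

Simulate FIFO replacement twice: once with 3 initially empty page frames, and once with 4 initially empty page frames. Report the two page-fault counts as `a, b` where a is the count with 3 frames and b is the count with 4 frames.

3 frames: F F . . F . F . . F . . . . → 5 faults.
4 frames: F F . . F . F . . . . . . . → 4 faults.
4 < 5: adding a frame reduced faults, as is typical.

5, 4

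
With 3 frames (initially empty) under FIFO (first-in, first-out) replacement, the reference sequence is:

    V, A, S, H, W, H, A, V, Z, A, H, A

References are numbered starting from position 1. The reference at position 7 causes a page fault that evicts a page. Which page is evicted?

S

pos 1: V → miss, frames (V)
pos 2: A → miss, frames (V A)
pos 3: S → miss, frames (V A S)
pos 4: H → miss, evict V, frames (A S H)
pos 5: W → miss, evict A, frames (S H W)
pos 6: H → hit
pos 7: A → miss, evict S, frames (H W A)
At position 7, page S is evicted.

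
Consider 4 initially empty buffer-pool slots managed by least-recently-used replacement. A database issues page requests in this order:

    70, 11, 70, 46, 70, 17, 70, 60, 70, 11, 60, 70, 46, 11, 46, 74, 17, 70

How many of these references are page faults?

10

70: fault, frames (70)
11: fault, frames (70 11)
70: hit
46: fault, frames (11 70 46)
70: hit
17: fault, frames (11 46 70 17)
70: hit
60: fault, evict 11, frames (46 17 70 60)
70: hit
11: fault, evict 46, frames (17 60 70 11)
60: hit
70: hit
46: fault, evict 17, frames (11 60 70 46)
11: hit
46: hit
74: fault, evict 60, frames (70 11 46 74)
17: fault, evict 70, frames (11 46 74 17)
70: fault, evict 11, frames (46 74 17 70)
Page faults: 10.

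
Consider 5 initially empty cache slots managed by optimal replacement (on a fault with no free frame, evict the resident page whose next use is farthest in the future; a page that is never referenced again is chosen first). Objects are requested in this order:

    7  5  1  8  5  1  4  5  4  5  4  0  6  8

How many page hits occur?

7 -> miss, frames (7)
5 -> miss, frames (7 5)
1 -> miss, frames (7 5 1)
8 -> miss, frames (7 5 1 8)
5 -> hit
1 -> hit
4 -> miss, frames (7 5 1 8 4)
5 -> hit
4 -> hit
5 -> hit
4 -> hit
0 -> miss, evict 4, frames (7 5 1 8 0)
6 -> miss, evict 0, frames (7 5 1 8 6)
8 -> hit
Hits: 7.

7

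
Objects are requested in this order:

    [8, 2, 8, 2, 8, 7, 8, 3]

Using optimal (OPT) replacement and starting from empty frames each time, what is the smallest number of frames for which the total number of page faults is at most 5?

f=1: 8 faults
f=2: 4 faults
f=3: 4 faults
f=4: 4 faults
Smallest f with faults ≤ 5 is 2.

2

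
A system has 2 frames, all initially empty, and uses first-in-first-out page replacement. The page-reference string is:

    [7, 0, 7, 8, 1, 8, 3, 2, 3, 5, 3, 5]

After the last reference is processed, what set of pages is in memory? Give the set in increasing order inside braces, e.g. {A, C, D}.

{3, 5}

7 → miss, frames [7]
0 → miss, frames [7, 0]
7 → hit
8 → miss, evict 7, frames [0, 8]
1 → miss, evict 0, frames [8, 1]
8 → hit
3 → miss, evict 8, frames [1, 3]
2 → miss, evict 1, frames [3, 2]
3 → hit
5 → miss, evict 3, frames [2, 5]
3 → miss, evict 2, frames [5, 3]
5 → hit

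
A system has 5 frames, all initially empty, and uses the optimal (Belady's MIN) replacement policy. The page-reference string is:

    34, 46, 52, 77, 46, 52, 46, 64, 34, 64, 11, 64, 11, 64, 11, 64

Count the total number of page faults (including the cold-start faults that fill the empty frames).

6

34 → fault, frames [34]
46 → fault, frames [34, 46]
52 → fault, frames [34, 46, 52]
77 → fault, frames [34, 46, 52, 77]
46 → hit
52 → hit
46 → hit
64 → fault, frames [34, 46, 52, 77, 64]
34 → hit
64 → hit
11 → fault, evict 77, frames [34, 46, 52, 64, 11]
64 → hit
11 → hit
64 → hit
11 → hit
64 → hit
Page faults: 6.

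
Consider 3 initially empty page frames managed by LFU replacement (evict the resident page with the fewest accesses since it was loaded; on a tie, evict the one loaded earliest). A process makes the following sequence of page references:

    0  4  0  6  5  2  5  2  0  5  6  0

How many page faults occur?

0 -> fault, frames {0}
4 -> fault, frames {0,4}
0 -> hit
6 -> fault, frames {0,4,6}
5 -> fault, evict 4, frames {0,6,5}
2 -> fault, evict 6, frames {0,5,2}
5 -> hit
2 -> hit
0 -> hit
5 -> hit
6 -> fault, evict 2, frames {0,5,6}
0 -> hit
Page faults: 6.

6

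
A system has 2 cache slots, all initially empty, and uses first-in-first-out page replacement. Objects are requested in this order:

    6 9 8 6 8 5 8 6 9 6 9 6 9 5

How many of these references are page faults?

6 -> fault, frames [6]
9 -> fault, frames [6, 9]
8 -> fault, evict 6, frames [9, 8]
6 -> fault, evict 9, frames [8, 6]
8 -> hit
5 -> fault, evict 8, frames [6, 5]
8 -> fault, evict 6, frames [5, 8]
6 -> fault, evict 5, frames [8, 6]
9 -> fault, evict 8, frames [6, 9]
6 -> hit
9 -> hit
6 -> hit
9 -> hit
5 -> fault, evict 6, frames [9, 5]
Page faults: 9.

9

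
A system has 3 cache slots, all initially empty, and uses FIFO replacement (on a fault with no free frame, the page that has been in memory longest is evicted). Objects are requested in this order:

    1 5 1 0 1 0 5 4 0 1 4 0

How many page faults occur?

5

1 → miss, frames [1]
5 → miss, frames [1, 5]
1 → hit
0 → miss, frames [1, 5, 0]
1 → hit
0 → hit
5 → hit
4 → miss, evict 1, frames [5, 0, 4]
0 → hit
1 → miss, evict 5, frames [0, 4, 1]
4 → hit
0 → hit
Page faults: 5.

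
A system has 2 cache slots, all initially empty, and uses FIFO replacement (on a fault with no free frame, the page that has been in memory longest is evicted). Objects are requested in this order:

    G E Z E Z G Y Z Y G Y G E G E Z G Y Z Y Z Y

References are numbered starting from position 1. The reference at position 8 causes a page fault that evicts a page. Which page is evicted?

pos 1: G: miss, frames (G)
pos 2: E: miss, frames (G E)
pos 3: Z: miss, evict G, frames (E Z)
pos 4: E: hit
pos 5: Z: hit
pos 6: G: miss, evict E, frames (Z G)
pos 7: Y: miss, evict Z, frames (G Y)
pos 8: Z: miss, evict G, frames (Y Z)
At position 8, page G is evicted.

G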